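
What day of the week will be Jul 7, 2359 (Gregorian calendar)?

Tuesday

January 1, 2359 is a Thursday.
July 7 is day 188 of the year, i.e. 187 days after Jan 1.
187 mod 7 = 5, so advance 5 weekdays from Thursday: Tuesday.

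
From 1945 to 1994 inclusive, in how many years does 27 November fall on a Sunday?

8

Track 27 November's weekday year by year (advancing +1, or +2 across a Feb 29):
  1945: Tue  1946: Wed (+1)  1947: Thu (+1)  1948: Sat (+2)  1949: Sun (+1) ✓
  1950: Mon (+1)  1951: Tue (+1)  1952: Thu (+2)  1953: Fri (+1)  1954: Sat (+1)
  1955: Sun (+1) ✓  1956: Tue (+2)  1957: Wed (+1)  1958: Thu (+1)  … (22 more years) …
  1981: Fri (+1)  1982: Sat (+1)  1983: Sun (+1) ✓  1984: Tue (+2)  1985: Wed (+1)
  1986: Thu (+1)  1987: Fri (+1)  1988: Sun (+2) ✓  1989: Mon (+1)  1990: Tue (+1)
  1991: Wed (+1)  1992: Fri (+2)  1993: Sat (+1)  1994: Sun (+1) ✓
Sunday years: 1949, 1955, 1960, 1966, 1977, 1983, 1988, 1994 — 8 in total.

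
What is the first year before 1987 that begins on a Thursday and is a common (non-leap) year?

1981

Jan 1 advances by 2 weekdays after a leap year and by 1 after a common year.
1987: Jan 1 is Thursday.
1986: Wednesday
1985: Tuesday
1984: Sunday (leap)
1983: Saturday
1982: Friday
1981: Thursday
1981 begins on a Thursday and is a common year.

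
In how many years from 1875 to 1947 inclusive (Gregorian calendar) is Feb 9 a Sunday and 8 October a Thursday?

Check each year's weekday for Feb 9 and 8 October:
  1875: Tue/Fri  1876: Wed/Sun  1877: Fri/Mon  1878: Sat/Tue  1879: Sun/Wed  1880: Mon/Fri  1881: Wed/Sat  1882: Thu/Sun  1883: Fri/Mon  1884: Sat/Wed  1885: Mon/Thu  1886: Tue/Fri  1887: Wed/Sat  1888: Thu/Mon  …(45 more)…  1934: Fri/Mon  1935: Sat/Tue  1936: Sun/Thu ✓  1937: Tue/Fri  1938: Wed/Sat  1939: Thu/Sun  1940: Fri/Tue  1941: Sun/Wed  1942: Mon/Thu  1943: Tue/Fri  1944: Wed/Sun  1945: Fri/Mon  1946: Sat/Tue  1947: Sun/Wed
Both conditions hold in: 1896, 1908, 1936 — 3.

3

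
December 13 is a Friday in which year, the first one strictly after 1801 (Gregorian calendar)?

From one year to the next, a fixed date's weekday advances by 1, or by 2 when a Feb 29 lies between the two dates.
1801: December 13 is Sunday.
1802: Monday (+1)
1803: Tuesday (+1)
1804: Thursday (+2)
1805: Friday (+1)
December 13 falls on a Friday in 1805.

1805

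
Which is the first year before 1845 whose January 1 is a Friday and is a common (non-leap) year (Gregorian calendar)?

Jan 1 advances by 2 weekdays after a leap year and by 1 after a common year.
1845: Jan 1 is Wednesday.
1844: Monday (leap)
1843: Sunday
1842: Saturday
1841: Friday
1841 begins on a Friday and is a common year.

1841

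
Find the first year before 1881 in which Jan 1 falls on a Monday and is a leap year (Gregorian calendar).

Jan 1 advances by 2 weekdays after a leap year and by 1 after a common year.
1881: Jan 1 is Saturday.
1880: Thursday (leap)
1879: Wednesday
1878: Tuesday
1877: Monday
1876: Saturday (leap)
1875: Friday
1874: Thursday
1873: Wednesday
1872: Monday (leap)
1872 begins on a Monday and is a leap year.

1872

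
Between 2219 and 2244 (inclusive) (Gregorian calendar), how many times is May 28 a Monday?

4

Track May 28's weekday year by year (advancing +1, or +2 across a Feb 29):
  2219: Fri  2220: Sun (+2)  2221: Mon (+1) ✓  2222: Tue (+1)  2223: Wed (+1)
  2224: Fri (+2)  2225: Sat (+1)  2226: Sun (+1)  2227: Mon (+1) ✓  2228: Wed (+2)
  2229: Thu (+1)  2230: Fri (+1)  2231: Sat (+1)  2232: Mon (+2) ✓  2233: Tue (+1)
  2234: Wed (+1)  2235: Thu (+1)  2236: Sat (+2)  2237: Sun (+1)  2238: Mon (+1) ✓
  2239: Tue (+1)  2240: Thu (+2)  2241: Fri (+1)  2242: Sat (+1)  2243: Sun (+1)
  2244: Tue (+2)
Monday years: 2221, 2227, 2232, 2238 — 4 in total.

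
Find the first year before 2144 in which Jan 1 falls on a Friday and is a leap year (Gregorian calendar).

Jan 1 advances by 2 weekdays after a leap year and by 1 after a common year.
2144: Jan 1 is Wednesday (leap).
2143: Tuesday
2142: Monday
2141: Sunday
2140: Friday (leap)
2140 begins on a Friday and is a leap year.

2140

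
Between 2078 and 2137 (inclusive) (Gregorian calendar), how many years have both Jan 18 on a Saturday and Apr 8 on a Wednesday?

Check each year's weekday for Jan 18 and Apr 8:
  2078: Tue/Fri  2079: Wed/Sat  2080: Thu/Mon  2081: Sat/Tue  2082: Sun/Wed  2083: Mon/Thu  2084: Tue/Sat  2085: Thu/Sun  2086: Fri/Mon  2087: Sat/Tue  2088: Sun/Thu  2089: Tue/Fri  2090: Wed/Sat  2091: Thu/Sun  …(32 more)…  2124: Tue/Sat  2125: Thu/Sun  2126: Fri/Mon  2127: Sat/Tue  2128: Sun/Thu  2129: Tue/Fri  2130: Wed/Sat  2131: Thu/Sun  2132: Fri/Tue  2133: Sun/Wed  2134: Mon/Thu  2135: Tue/Fri  2136: Wed/Sun  2137: Fri/Mon
Both conditions hold in: 2116 — 1.

1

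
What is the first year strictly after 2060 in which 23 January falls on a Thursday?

2070

From one year to the next, a fixed date's weekday advances by 1, or by 2 when a Feb 29 lies between the two dates.
2060: January 23 is Friday.
2061: Sunday (+2)
2062: Monday (+1)
2063: Tuesday (+1)
2064: Wednesday (+1)
2065: Friday (+2)
2066: Saturday (+1)
2067: Sunday (+1)
2068: Monday (+1)
2069: Wednesday (+2)
2070: Thursday (+1)
23 January falls on a Thursday in 2070.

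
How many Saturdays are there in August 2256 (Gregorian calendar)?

August 2256 has 31 days and begins on Friday.
The first Saturday is August 2.
Saturdays fall on 2, 9, 16, 23, 30 — that's 5.

5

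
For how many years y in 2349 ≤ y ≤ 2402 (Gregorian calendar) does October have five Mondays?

24

October has 31 days; it has five Mondays when Monday falls among the first (month-length − 28) days — i.e. when October 1 is one of Monday/Sunday/Saturday.
October 1 by year: 2349:Sat✓ 2350:Sun✓ 2351:Mon✓ 2352:Wed 2353:Thu 2354:Fri 2355:Sat✓ 2356:Mon✓ 2357:Tue 2358:Wed 2359:Thu 2360:Sat✓ 2361:Sun✓ 2362:Mon✓ 2363:Tue …(24 more)… 2388:Sat✓ 2389:Sun✓ 2390:Mon✓ 2391:Tue 2392:Thu 2393:Fri 2394:Sat✓ 2395:Sun✓ 2396:Tue 2397:Wed 2398:Thu 2399:Fri 2400:Sun✓ 2401:Mon✓ 2402:Tue
Years with five Mondays: 2349, 2350, 2351, 2355, 2356, 2360, 2361, 2362, 2366, 2367, 2372, 2373, 2377, 2378, 2379, 2383, 2384, 2388, 2389, 2390, 2394, 2395, 2400, 2401 → 24.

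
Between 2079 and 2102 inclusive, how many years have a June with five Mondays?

June has 30 days; it has five Mondays when Monday falls among the first (month-length − 28) days — i.e. when June 1 is one of Monday/Sunday.
June 1 by year: 2079:Thu 2080:Sat 2081:Sun✓ 2082:Mon✓ 2083:Tue 2084:Thu 2085:Fri 2086:Sat 2087:Sun✓ 2088:Tue 2089:Wed 2090:Thu 2091:Fri 2092:Sun✓ 2093:Mon✓ 2094:Tue 2095:Wed 2096:Fri 2097:Sat 2098:Sun✓ 2099:Mon✓ 2100:Tue 2101:Wed 2102:Thu
Years with five Mondays: 2081, 2082, 2087, 2092, 2093, 2098, 2099 → 7.

7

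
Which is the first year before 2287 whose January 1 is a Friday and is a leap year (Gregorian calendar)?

2264

Jan 1 advances by 2 weekdays after a leap year and by 1 after a common year.
2287: Jan 1 is Saturday.
2286: Friday
2285: Thursday
2284: Tuesday (leap)
2283: Monday
2282: Sunday
2281: Saturday
2280: Thursday (leap)
2279: Wednesday
2278: Tuesday
2277: Monday
2276: Saturday (leap)
2275: Friday
2274: Thursday
2273: Wednesday
2272: Monday (leap)
2271: Sunday
2270: Saturday
2269: Friday
2268: Wednesday (leap)
2267: Tuesday
2266: Monday
2265: Sunday
2264: Friday (leap)
2264 begins on a Friday and is a leap year.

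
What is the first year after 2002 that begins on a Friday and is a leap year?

2016

Jan 1 advances by 2 weekdays after a leap year and by 1 after a common year.
2002: Jan 1 is Tuesday.
2003: Wednesday
2004: Thursday (leap)
2005: Saturday
2006: Sunday
2007: Monday
2008: Tuesday (leap)
2009: Thursday
2010: Friday
2011: Saturday
2012: Sunday (leap)
2013: Tuesday
2014: Wednesday
2015: Thursday
2016: Friday (leap)
2016 begins on a Friday and is a leap year.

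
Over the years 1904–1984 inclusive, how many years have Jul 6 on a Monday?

Track Jul 6's weekday year by year (advancing +1, or +2 across a Feb 29):
  1904: Wed  1905: Thu (+1)  1906: Fri (+1)  1907: Sat (+1)  1908: Mon (+2) ✓
  1909: Tue (+1)  1910: Wed (+1)  1911: Thu (+1)  1912: Sat (+2)  1913: Sun (+1)
  1914: Mon (+1) ✓  1915: Tue (+1)  1916: Thu (+2)  1917: Fri (+1)  … (53 more years) …
  1971: Tue (+1)  1972: Thu (+2)  1973: Fri (+1)  1974: Sat (+1)  1975: Sun (+1)
  1976: Tue (+2)  1977: Wed (+1)  1978: Thu (+1)  1979: Fri (+1)  1980: Sun (+2)
  1981: Mon (+1) ✓  1982: Tue (+1)  1983: Wed (+1)  1984: Fri (+2)
Monday years: 1908, 1914, 1925, 1931, 1936, 1942, 1953, 1959, 1964, 1970, 1981 — 11 in total.

11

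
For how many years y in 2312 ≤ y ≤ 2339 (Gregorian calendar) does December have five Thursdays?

December has 31 days; it has five Thursdays when Thursday falls among the first (month-length − 28) days — i.e. when December 1 is one of Thursday/Wednesday/Tuesday.
December 1 by year: 2312:Sun 2313:Mon 2314:Tue✓ 2315:Wed✓ 2316:Fri 2317:Sat 2318:Sun 2319:Mon 2320:Wed✓ 2321:Thu✓ 2322:Fri 2323:Sat 2324:Mon 2325:Tue✓ 2326:Wed✓ 2327:Thu✓ 2328:Sat 2329:Sun 2330:Mon 2331:Tue✓ 2332:Thu✓ 2333:Fri 2334:Sat 2335:Sun 2336:Tue✓ 2337:Wed✓ 2338:Thu✓ 2339:Fri
Years with five Thursdays: 2314, 2315, 2320, 2321, 2325, 2326, 2327, 2331, 2332, 2336, 2337, 2338 → 12.

12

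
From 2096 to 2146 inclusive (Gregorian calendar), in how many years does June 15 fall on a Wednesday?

8

Track June 15's weekday year by year (advancing +1, or +2 across a Feb 29):
  2096: Fri  2097: Sat (+1)  2098: Sun (+1)  2099: Mon (+1)  2100: Tue (+1)
  2101: Wed (+1) ✓  2102: Thu (+1)  2103: Fri (+1)  2104: Sun (+2)  2105: Mon (+1)
  2106: Tue (+1)  2107: Wed (+1) ✓  2108: Fri (+2)  2109: Sat (+1)  … (23 more years) …
  2133: Mon (+1)  2134: Tue (+1)  2135: Wed (+1) ✓  2136: Fri (+2)  2137: Sat (+1)
  2138: Sun (+1)  2139: Mon (+1)  2140: Wed (+2) ✓  2141: Thu (+1)  2142: Fri (+1)
  2143: Sat (+1)  2144: Mon (+2)  2145: Tue (+1)  2146: Wed (+1) ✓
Wednesday years: 2101, 2107, 2112, 2118, 2129, 2135, 2140, 2146 — 8 in total.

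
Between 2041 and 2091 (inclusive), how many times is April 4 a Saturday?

Track April 4's weekday year by year (advancing +1, or +2 across a Feb 29):
  2041: Thu  2042: Fri (+1)  2043: Sat (+1) ✓  2044: Mon (+2)  2045: Tue (+1)
  2046: Wed (+1)  2047: Thu (+1)  2048: Sat (+2) ✓  2049: Sun (+1)  2050: Mon (+1)
  2051: Tue (+1)  2052: Thu (+2)  2053: Fri (+1)  2054: Sat (+1) ✓  … (23 more years) …
  2078: Mon (+1)  2079: Tue (+1)  2080: Thu (+2)  2081: Fri (+1)  2082: Sat (+1) ✓
  2083: Sun (+1)  2084: Tue (+2)  2085: Wed (+1)  2086: Thu (+1)  2087: Fri (+1)
  2088: Sun (+2)  2089: Mon (+1)  2090: Tue (+1)  2091: Wed (+1)
Saturday years: 2043, 2048, 2054, 2065, 2071, 2076, 2082 — 7 in total.

7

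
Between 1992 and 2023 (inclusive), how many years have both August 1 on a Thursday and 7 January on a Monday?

Check each year's weekday for August 1 and 7 January:
  1992: Sat/Tue  1993: Sun/Thu  1994: Mon/Fri  1995: Tue/Sat  1996: Thu/Sun  1997: Fri/Tue  1998: Sat/Wed  1999: Sun/Thu  2000: Tue/Fri  2001: Wed/Sun  2002: Thu/Mon ✓  2003: Fri/Tue  2004: Sun/Wed  2005: Mon/Fri  …(4 more)…  2010: Sun/Thu  2011: Mon/Fri  2012: Wed/Sat  2013: Thu/Mon ✓  2014: Fri/Tue  2015: Sat/Wed  2016: Mon/Thu  2017: Tue/Sat  2018: Wed/Sun  2019: Thu/Mon ✓  2020: Sat/Tue  2021: Sun/Thu  2022: Mon/Fri  2023: Tue/Sat
Both conditions hold in: 2002, 2013, 2019 — 3.

3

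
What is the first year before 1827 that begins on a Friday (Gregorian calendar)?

Jan 1 advances by 2 weekdays after a leap year and by 1 after a common year.
1827: Jan 1 is Monday.
1826: Sunday
1825: Saturday
1824: Thursday (leap)
1823: Wednesday
1822: Tuesday
1821: Monday
1820: Saturday (leap)
1819: Friday
1819 begins on a Friday

1819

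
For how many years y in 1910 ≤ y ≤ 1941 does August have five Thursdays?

14

August has 31 days; it has five Thursdays when Thursday falls among the first (month-length − 28) days — i.e. when August 1 is one of Thursday/Wednesday/Tuesday.
August 1 by year: 1910:Mon 1911:Tue✓ 1912:Thu✓ 1913:Fri 1914:Sat 1915:Sun 1916:Tue✓ 1917:Wed✓ 1918:Thu✓ 1919:Fri 1920:Sun 1921:Mon 1922:Tue✓ 1923:Wed✓ 1924:Fri 1925:Sat 1926:Sun 1927:Mon 1928:Wed✓ 1929:Thu✓ 1930:Fri 1931:Sat 1932:Mon 1933:Tue✓ 1934:Wed✓ 1935:Thu✓ 1936:Sat 1937:Sun 1938:Mon 1939:Tue✓ 1940:Thu✓ 1941:Fri
Years with five Thursdays: 1911, 1912, 1916, 1917, 1918, 1922, 1923, 1928, 1929, 1933, 1934, 1935, 1939, 1940 → 14.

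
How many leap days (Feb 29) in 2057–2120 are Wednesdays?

3

Leap years in 2057–2120: 15 of them.
Feb 29 weekday advances by 5 (mod 7) from one leap year to the next four years later (or differs when a century non-leap intervenes).
Leap-day weekdays: 2060:Sun 2064:Fri 2068:Wed✓ 2072:Mon 2076:Sat 2080:Thu 2084:Tue 2088:Sun 2092:Fri 2096:Wed✓ 2104:Fri 2108:Wed✓ 2112:Mon 2116:Sat 2120:Thu
Wednesday: 2068, 2096, 2108 → 3.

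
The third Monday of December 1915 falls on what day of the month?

December 1, 1915 is a Wednesday, so the first Monday is the 6th.
The third Monday is 6 + 14 = 20.

20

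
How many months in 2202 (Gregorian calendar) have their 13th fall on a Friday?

1

Check the 13th of each month of 2202: Jan 13: Wed, Feb 13: Sat, Mar 13: Sat, Apr 13: Tue, May 13: Thu, Jun 13: Sun, Jul 13: Tue, Aug 13: Fri, Sep 13: Mon, Oct 13: Wed, Nov 13: Sat, Dec 13: Mon.
Friday occurs in August — 1 month.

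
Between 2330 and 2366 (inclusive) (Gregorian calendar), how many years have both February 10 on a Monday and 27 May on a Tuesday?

4

Check each year's weekday for February 10 and 27 May:
  2330: Mon/Tue ✓  2331: Tue/Wed  2332: Wed/Fri  2333: Fri/Sat  2334: Sat/Sun  2335: Sun/Mon  2336: Mon/Wed  2337: Wed/Thu  2338: Thu/Fri  2339: Fri/Sat  2340: Sat/Mon  2341: Mon/Tue ✓  2342: Tue/Wed  2343: Wed/Thu  …(9 more)…  2353: Tue/Wed  2354: Wed/Thu  2355: Thu/Fri  2356: Fri/Sun  2357: Sun/Mon  2358: Mon/Tue ✓  2359: Tue/Wed  2360: Wed/Fri  2361: Fri/Sat  2362: Sat/Sun  2363: Sun/Mon  2364: Mon/Wed  2365: Wed/Thu  2366: Thu/Fri
Both conditions hold in: 2330, 2341, 2347, 2358 — 4.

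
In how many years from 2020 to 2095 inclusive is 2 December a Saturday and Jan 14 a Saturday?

Check each year's weekday for 2 December and Jan 14:
  2020: Wed/Tue  2021: Thu/Thu  2022: Fri/Fri  2023: Sat/Sat ✓  2024: Mon/Sun  2025: Tue/Tue  2026: Wed/Wed  2027: Thu/Thu  2028: Sat/Fri  2029: Sun/Sun  2030: Mon/Mon  2031: Tue/Tue  2032: Thu/Wed  2033: Fri/Fri  …(48 more)…  2082: Wed/Wed  2083: Thu/Thu  2084: Sat/Fri  2085: Sun/Sun  2086: Mon/Mon  2087: Tue/Tue  2088: Thu/Wed  2089: Fri/Fri  2090: Sat/Sat ✓  2091: Sun/Sun  2092: Tue/Mon  2093: Wed/Wed  2094: Thu/Thu  2095: Fri/Fri
Both conditions hold in: 2023, 2034, 2045, 2051, 2062, 2073, 2079, 2090 — 8.

8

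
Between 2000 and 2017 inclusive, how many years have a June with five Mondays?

June has 30 days; it has five Mondays when Monday falls among the first (month-length − 28) days — i.e. when June 1 is one of Monday/Sunday.
June 1 by year: 2000:Thu 2001:Fri 2002:Sat 2003:Sun✓ 2004:Tue 2005:Wed 2006:Thu 2007:Fri 2008:Sun✓ 2009:Mon✓ 2010:Tue 2011:Wed 2012:Fri 2013:Sat 2014:Sun✓ 2015:Mon✓ 2016:Wed 2017:Thu
Years with five Mondays: 2003, 2008, 2009, 2014, 2015 → 5.

5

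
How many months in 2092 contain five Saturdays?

4

A month of length L has five Saturdays iff its first Saturday is on day ≤ L−28 (so day 1–3 in a 31-day month, 1–2 in a 30-day month, day 1 in a leap February).
Checking each month of 2092: Jan starts Tue (31d); Feb starts Fri (29d); Mar starts Sat (31d) ✓; Apr starts Tue (30d); May starts Thu (31d) ✓; Jun starts Sun (30d); Jul starts Tue (31d); Aug starts Fri (31d) ✓; Sep starts Mon (30d); Oct starts Wed (31d); Nov starts Sat (30d) ✓; Dec starts Mon (31d).
Five-Saturday months: March, May, August, November → 4.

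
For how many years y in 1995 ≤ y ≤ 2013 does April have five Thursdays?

5

April has 30 days; it has five Thursdays when Thursday falls among the first (month-length − 28) days — i.e. when April 1 is one of Thursday/Wednesday.
April 1 by year: 1995:Sat 1996:Mon 1997:Tue 1998:Wed✓ 1999:Thu✓ 2000:Sat 2001:Sun 2002:Mon 2003:Tue 2004:Thu✓ 2005:Fri 2006:Sat 2007:Sun 2008:Tue 2009:Wed✓ 2010:Thu✓ 2011:Fri 2012:Sun 2013:Mon
Years with five Thursdays: 1998, 1999, 2004, 2009, 2010 → 5.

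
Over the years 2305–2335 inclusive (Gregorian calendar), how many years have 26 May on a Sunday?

5

Track 26 May's weekday year by year (advancing +1, or +2 across a Feb 29):
  2305: Fri  2306: Sat (+1)  2307: Sun (+1) ✓  2308: Tue (+2)  2309: Wed (+1)
  2310: Thu (+1)  2311: Fri (+1)  2312: Sun (+2) ✓  2313: Mon (+1)  2314: Tue (+1)
  2315: Wed (+1)  2316: Fri (+2)  2317: Sat (+1)  2318: Sun (+1) ✓  … (3 more years) …
  2322: Fri (+1)  2323: Sat (+1)  2324: Mon (+2)  2325: Tue (+1)  2326: Wed (+1)
  2327: Thu (+1)  2328: Sat (+2)  2329: Sun (+1) ✓  2330: Mon (+1)  2331: Tue (+1)
  2332: Thu (+2)  2333: Fri (+1)  2334: Sat (+1)  2335: Sun (+1) ✓
Sunday years: 2307, 2312, 2318, 2329, 2335 — 5 in total.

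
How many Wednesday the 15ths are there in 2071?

2

Check the 15th of each month of 2071: Jan 15: Thu, Feb 15: Sun, Mar 15: Sun, Apr 15: Wed, May 15: Fri, Jun 15: Mon, Jul 15: Wed, Aug 15: Sat, Sep 15: Tue, Oct 15: Thu, Nov 15: Sun, Dec 15: Tue.
Wednesday occurs in April, July — 2 months.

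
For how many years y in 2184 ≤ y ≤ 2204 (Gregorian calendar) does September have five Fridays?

September has 30 days; it has five Fridays when Friday falls among the first (month-length − 28) days — i.e. when September 1 is one of Friday/Thursday.
September 1 by year: 2184:Wed 2185:Thu✓ 2186:Fri✓ 2187:Sat 2188:Mon 2189:Tue 2190:Wed 2191:Thu✓ 2192:Sat 2193:Sun 2194:Mon 2195:Tue 2196:Thu✓ 2197:Fri✓ 2198:Sat 2199:Sun 2200:Mon 2201:Tue 2202:Wed 2203:Thu✓ 2204:Sat
Years with five Fridays: 2185, 2186, 2191, 2196, 2197, 2203 → 6.

6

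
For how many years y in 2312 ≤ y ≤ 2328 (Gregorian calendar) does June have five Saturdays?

June has 30 days; it has five Saturdays when Saturday falls among the first (month-length − 28) days — i.e. when June 1 is one of Saturday/Friday.
June 1 by year: 2312:Sat✓ 2313:Sun 2314:Mon 2315:Tue 2316:Thu 2317:Fri✓ 2318:Sat✓ 2319:Sun 2320:Tue 2321:Wed 2322:Thu 2323:Fri✓ 2324:Sun 2325:Mon 2326:Tue 2327:Wed 2328:Fri✓
Years with five Saturdays: 2312, 2317, 2318, 2323, 2328 → 5.

5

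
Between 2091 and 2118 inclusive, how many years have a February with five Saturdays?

February has 28 days (29 in leap years); it has five Saturdays when Saturday falls among the first (month-length − 28) days — i.e. when February 1 is Saturday in a leap year (never in a common year).
February 1 by year: 2091:Thu 2092:Fri 2093:Sun 2094:Mon 2095:Tue 2096:Wed 2097:Fri 2098:Sat 2099:Sun 2100:Mon 2101:Tue 2102:Wed 2103:Thu 2104:Fri 2105:Sun 2106:Mon 2107:Tue 2108:Wed 2109:Fri 2110:Sat 2111:Sun 2112:Mon 2113:Wed 2114:Thu 2115:Fri 2116:Sat✓ 2117:Mon 2118:Tue
Years with five Saturdays: 2116 → 1.

1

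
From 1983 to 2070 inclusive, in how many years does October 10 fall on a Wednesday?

Track October 10's weekday year by year (advancing +1, or +2 across a Feb 29):
  1983: Mon  1984: Wed (+2) ✓  1985: Thu (+1)  1986: Fri (+1)  1987: Sat (+1)
  1988: Mon (+2)  1989: Tue (+1)  1990: Wed (+1) ✓  1991: Thu (+1)  1992: Sat (+2)
  1993: Sun (+1)  1994: Mon (+1)  1995: Tue (+1)  1996: Thu (+2)  … (60 more years) …
  2057: Wed (+1) ✓  2058: Thu (+1)  2059: Fri (+1)  2060: Sun (+2)  2061: Mon (+1)
  2062: Tue (+1)  2063: Wed (+1) ✓  2064: Fri (+2)  2065: Sat (+1)  2066: Sun (+1)
  2067: Mon (+1)  2068: Wed (+2) ✓  2069: Thu (+1)  2070: Fri (+1)
Wednesday years: 1984, 1990, 2001, 2007, 2012, 2018, 2029, 2035, 2040, 2046, 2057, 2063, 2068 — 13 in total.

13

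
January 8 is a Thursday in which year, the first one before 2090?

From one year to the next, a fixed date's weekday advances by 1, or by 2 when a Feb 29 lies between the two dates.
2090: January 8 is Sunday.
2089: Saturday (−1)
2088: Thursday (−2)
January 8 falls on a Thursday in 2088.

2088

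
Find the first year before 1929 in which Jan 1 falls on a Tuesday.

Jan 1 advances by 2 weekdays after a leap year and by 1 after a common year.
1929: Jan 1 is Tuesday.
1928: Sunday (leap)
1927: Saturday
1926: Friday
1925: Thursday
1924: Tuesday (leap)
1924 begins on a Tuesday

1924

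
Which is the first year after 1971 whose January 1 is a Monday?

1973

Jan 1 advances by 2 weekdays after a leap year and by 1 after a common year.
1971: Jan 1 is Friday.
1972: Saturday (leap)
1973: Monday
1973 begins on a Monday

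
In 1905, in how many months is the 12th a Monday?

1

Check the 12th of each month of 1905: Jan 12: Thu, Feb 12: Sun, Mar 12: Sun, Apr 12: Wed, May 12: Fri, Jun 12: Mon, Jul 12: Wed, Aug 12: Sat, Sep 12: Tue, Oct 12: Thu, Nov 12: Sun, Dec 12: Tue.
Monday occurs in June — 1 month.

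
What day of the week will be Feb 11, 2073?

January 1, 2073 is a Sunday.
February 11 is day 42 of the year, i.e. 41 days after Jan 1.
41 mod 7 = 6, so advance 6 weekdays from Sunday: Saturday.

Saturday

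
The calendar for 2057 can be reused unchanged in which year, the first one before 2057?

Two years share a calendar iff Jan 1 falls on the same weekday and both are leap or both are common. 2057: Jan 1 is Monday, common year.
2056: Jan 1 Saturday, leap
2055: Jan 1 Friday, common
2054: Jan 1 Thursday, common
2053: Jan 1 Wednesday, common
2052: Jan 1 Monday, leap
2051: Jan 1 Sunday, common
2050: Jan 1 Saturday, common
2049: Jan 1 Friday, common
2048: Jan 1 Wednesday, leap
2047: Jan 1 Tuesday, common
2046: Jan 1 Monday, common
2046 matches on both conditions.

2046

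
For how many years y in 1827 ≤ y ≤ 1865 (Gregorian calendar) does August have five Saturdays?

17

August has 31 days; it has five Saturdays when Saturday falls among the first (month-length − 28) days — i.e. when August 1 is one of Saturday/Friday/Thursday.
August 1 by year: 1827:Wed 1828:Fri✓ 1829:Sat✓ 1830:Sun 1831:Mon 1832:Wed 1833:Thu✓ 1834:Fri✓ 1835:Sat✓ 1836:Mon 1837:Tue 1838:Wed 1839:Thu✓ 1840:Sat✓ 1841:Sun …(9 more)… 1851:Fri✓ 1852:Sun 1853:Mon 1854:Tue 1855:Wed 1856:Fri✓ 1857:Sat✓ 1858:Sun 1859:Mon 1860:Wed 1861:Thu✓ 1862:Fri✓ 1863:Sat✓ 1864:Mon 1865:Tue
Years with five Saturdays: 1828, 1829, 1833, 1834, 1835, 1839, 1840, 1844, 1845, 1846, 1850, 1851, 1856, 1857, 1861, 1862, 1863 → 17.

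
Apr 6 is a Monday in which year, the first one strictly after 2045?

From one year to the next, a fixed date's weekday advances by 1, or by 2 when a Feb 29 lies between the two dates.
2045: April 6 is Thursday.
2046: Friday (+1)
2047: Saturday (+1)
2048: Monday (+2)
Apr 6 falls on a Monday in 2048.

2048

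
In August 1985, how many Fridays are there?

August 1985 has 31 days and begins on Thursday.
The first Friday is August 2.
Fridays fall on 2, 9, 16, 23, 30 — that's 5.

5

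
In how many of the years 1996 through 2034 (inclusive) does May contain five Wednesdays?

May has 31 days; it has five Wednesdays when Wednesday falls among the first (month-length − 28) days — i.e. when May 1 is one of Wednesday/Tuesday/Monday.
May 1 by year: 1996:Wed✓ 1997:Thu 1998:Fri 1999:Sat 2000:Mon✓ 2001:Tue✓ 2002:Wed✓ 2003:Thu 2004:Sat 2005:Sun 2006:Mon✓ 2007:Tue✓ 2008:Thu 2009:Fri 2010:Sat …(9 more)… 2020:Fri 2021:Sat 2022:Sun 2023:Mon✓ 2024:Wed✓ 2025:Thu 2026:Fri 2027:Sat 2028:Mon✓ 2029:Tue✓ 2030:Wed✓ 2031:Thu 2032:Sat 2033:Sun 2034:Mon✓
Years with five Wednesdays: 1996, 2000, 2001, 2002, 2006, 2007, 2012, 2013, 2017, 2018, 2019, 2023, 2024, 2028, 2029, 2030, 2034 → 17.

17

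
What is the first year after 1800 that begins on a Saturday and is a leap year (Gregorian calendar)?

Jan 1 advances by 2 weekdays after a leap year and by 1 after a common year.
1800: Jan 1 is Wednesday.
1801: Thursday
1802: Friday
1803: Saturday
1804: Sunday (leap)
1805: Tuesday
1806: Wednesday
1807: Thursday
1808: Friday (leap)
1809: Sunday
1810: Monday
1811: Tuesday
1812: Wednesday (leap)
1813: Friday
1814: Saturday
1815: Sunday
1816: Monday (leap)
1817: Wednesday
1818: Thursday
1819: Friday
1820: Saturday (leap)
1820 begins on a Saturday and is a leap year.

1820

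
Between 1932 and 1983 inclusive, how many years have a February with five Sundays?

2

February has 28 days (29 in leap years); it has five Sundays when Sunday falls among the first (month-length − 28) days — i.e. when February 1 is Sunday in a leap year (never in a common year).
February 1 by year: 1932:Mon 1933:Wed 1934:Thu 1935:Fri 1936:Sat 1937:Mon 1938:Tue 1939:Wed 1940:Thu 1941:Sat 1942:Sun 1943:Mon 1944:Tue 1945:Thu 1946:Fri …(22 more)… 1969:Sat 1970:Sun 1971:Mon 1972:Tue 1973:Thu 1974:Fri 1975:Sat 1976:Sun✓ 1977:Tue 1978:Wed 1979:Thu 1980:Fri 1981:Sun 1982:Mon 1983:Tue
Years with five Sundays: 1948, 1976 → 2.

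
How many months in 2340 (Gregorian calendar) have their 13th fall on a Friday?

2

Check the 13th of each month of 2340: Jan 13: Sat, Feb 13: Tue, Mar 13: Wed, Apr 13: Sat, May 13: Mon, Jun 13: Thu, Jul 13: Sat, Aug 13: Tue, Sep 13: Fri, Oct 13: Sun, Nov 13: Wed, Dec 13: Fri.
Friday occurs in September, December — 2 months.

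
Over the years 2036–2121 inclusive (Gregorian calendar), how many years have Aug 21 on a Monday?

Track Aug 21's weekday year by year (advancing +1, or +2 across a Feb 29):
  2036: Thu  2037: Fri (+1)  2038: Sat (+1)  2039: Sun (+1)  2040: Tue (+2)
  2041: Wed (+1)  2042: Thu (+1)  2043: Fri (+1)  2044: Sun (+2)  2045: Mon (+1) ✓
  2046: Tue (+1)  2047: Wed (+1)  2048: Fri (+2)  2049: Sat (+1)  … (58 more years) …
  2108: Tue (+2)  2109: Wed (+1)  2110: Thu (+1)  2111: Fri (+1)  2112: Sun (+2)
  2113: Mon (+1) ✓  2114: Tue (+1)  2115: Wed (+1)  2116: Fri (+2)  2117: Sat (+1)
  2118: Sun (+1)  2119: Mon (+1) ✓  2120: Wed (+2)  2121: Thu (+1)
Monday years: 2045, 2051, 2056, 2062, 2073, 2079, 2084, 2090, 2102, 2113, 2119 — 11 in total.

11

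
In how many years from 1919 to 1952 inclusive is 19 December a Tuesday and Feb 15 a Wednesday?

Check each year's weekday for 19 December and Feb 15:
  1919: Fri/Sat  1920: Sun/Sun  1921: Mon/Tue  1922: Tue/Wed ✓  1923: Wed/Thu  1924: Fri/Fri  1925: Sat/Sun  1926: Sun/Mon  1927: Mon/Tue  1928: Wed/Wed  1929: Thu/Fri  1930: Fri/Sat  1931: Sat/Sun  1932: Mon/Mon  …(6 more)…  1939: Tue/Wed ✓  1940: Thu/Thu  1941: Fri/Sat  1942: Sat/Sun  1943: Sun/Mon  1944: Tue/Tue  1945: Wed/Thu  1946: Thu/Fri  1947: Fri/Sat  1948: Sun/Sun  1949: Mon/Tue  1950: Tue/Wed ✓  1951: Wed/Thu  1952: Fri/Fri
Both conditions hold in: 1922, 1933, 1939, 1950 — 4.

4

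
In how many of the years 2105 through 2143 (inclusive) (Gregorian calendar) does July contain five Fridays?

July has 31 days; it has five Fridays when Friday falls among the first (month-length − 28) days — i.e. when July 1 is one of Friday/Thursday/Wednesday.
July 1 by year: 2105:Wed✓ 2106:Thu✓ 2107:Fri✓ 2108:Sun 2109:Mon 2110:Tue 2111:Wed✓ 2112:Fri✓ 2113:Sat 2114:Sun 2115:Mon 2116:Wed✓ 2117:Thu✓ 2118:Fri✓ 2119:Sat …(9 more)… 2129:Fri✓ 2130:Sat 2131:Sun 2132:Tue 2133:Wed✓ 2134:Thu✓ 2135:Fri✓ 2136:Sun 2137:Mon 2138:Tue 2139:Wed✓ 2140:Fri✓ 2141:Sat 2142:Sun 2143:Mon
Years with five Fridays: 2105, 2106, 2107, 2111, 2112, 2116, 2117, 2118, 2122, 2123, 2128, 2129, 2133, 2134, 2135, 2139, 2140 → 17.

17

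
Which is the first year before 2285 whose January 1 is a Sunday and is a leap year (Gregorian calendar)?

2260

Jan 1 advances by 2 weekdays after a leap year and by 1 after a common year.
2285: Jan 1 is Thursday.
2284: Tuesday (leap)
2283: Monday
2282: Sunday
2281: Saturday
2280: Thursday (leap)
2279: Wednesday
2278: Tuesday
2277: Monday
2276: Saturday (leap)
2275: Friday
2274: Thursday
2273: Wednesday
2272: Monday (leap)
2271: Sunday
2270: Saturday
2269: Friday
2268: Wednesday (leap)
2267: Tuesday
2266: Monday
2265: Sunday
2264: Friday (leap)
2263: Thursday
2262: Wednesday
2261: Tuesday
2260: Sunday (leap)
2260 begins on a Sunday and is a leap year.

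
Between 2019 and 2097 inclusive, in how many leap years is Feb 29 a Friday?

Leap years in 2019–2097: 20 of them.
Feb 29 weekday advances by 5 (mod 7) from one leap year to the next four years later (or differs when a century non-leap intervenes).
Leap-day weekdays: 2020:Sat 2024:Thu 2028:Tue 2032:Sun 2036:Fri✓ 2040:Wed 2044:Mon 2048:Sat 2052:Thu 2056:Tue 2060:Sun 2064:Fri✓ 2068:Wed 2072:Mon 2076:Sat 2080:Thu 2084:Tue 2088:Sun 2092:Fri✓ 2096:Wed
Friday: 2036, 2064, 2092 → 3.

3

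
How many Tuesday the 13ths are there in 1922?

1

Check the 13th of each month of 1922: Jan 13: Fri, Feb 13: Mon, Mar 13: Mon, Apr 13: Thu, May 13: Sat, Jun 13: Tue, Jul 13: Thu, Aug 13: Sun, Sep 13: Wed, Oct 13: Fri, Nov 13: Mon, Dec 13: Wed.
Tuesday occurs in June — 1 month.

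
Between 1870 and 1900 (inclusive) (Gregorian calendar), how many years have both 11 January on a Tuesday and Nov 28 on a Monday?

Check each year's weekday for 11 January and Nov 28:
  1870: Tue/Mon ✓  1871: Wed/Tue  1872: Thu/Thu  1873: Sat/Fri  1874: Sun/Sat  1875: Mon/Sun  1876: Tue/Tue  1877: Thu/Wed  1878: Fri/Thu  1879: Sat/Fri  1880: Sun/Sun  1881: Tue/Mon ✓  1882: Wed/Tue  1883: Thu/Wed  …(3 more)…  1887: Tue/Mon ✓  1888: Wed/Wed  1889: Fri/Thu  1890: Sat/Fri  1891: Sun/Sat  1892: Mon/Mon  1893: Wed/Tue  1894: Thu/Wed  1895: Fri/Thu  1896: Sat/Sat  1897: Mon/Sun  1898: Tue/Mon ✓  1899: Wed/Tue  1900: Thu/Wed
Both conditions hold in: 1870, 1881, 1887, 1898 — 4.

4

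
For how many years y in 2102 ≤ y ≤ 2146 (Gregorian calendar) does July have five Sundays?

20

July has 31 days; it has five Sundays when Sunday falls among the first (month-length − 28) days — i.e. when July 1 is one of Sunday/Saturday/Friday.
July 1 by year: 2102:Sat✓ 2103:Sun✓ 2104:Tue 2105:Wed 2106:Thu 2107:Fri✓ 2108:Sun✓ 2109:Mon 2110:Tue 2111:Wed 2112:Fri✓ 2113:Sat✓ 2114:Sun✓ 2115:Mon 2116:Wed …(15 more)… 2132:Tue 2133:Wed 2134:Thu 2135:Fri✓ 2136:Sun✓ 2137:Mon 2138:Tue 2139:Wed 2140:Fri✓ 2141:Sat✓ 2142:Sun✓ 2143:Mon 2144:Wed 2145:Thu 2146:Fri✓
Years with five Sundays: 2102, 2103, 2107, 2108, 2112, 2113, 2114, 2118, 2119, 2124, 2125, 2129, 2130, 2131, 2135, 2136, 2140, 2141, 2142, 2146 → 20.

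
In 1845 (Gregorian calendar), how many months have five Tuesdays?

4

A month of length L has five Tuesdays iff its first Tuesday is on day ≤ L−28 (so day 1–3 in a 31-day month, 1–2 in a 30-day month, day 1 in a leap February).
Checking each month of 1845: Jan starts Wed (31d); Feb starts Sat (28d); Mar starts Sat (31d); Apr starts Tue (30d) ✓; May starts Thu (31d); Jun starts Sun (30d); Jul starts Tue (31d) ✓; Aug starts Fri (31d); Sep starts Mon (30d) ✓; Oct starts Wed (31d); Nov starts Sat (30d); Dec starts Mon (31d) ✓.
Five-Tuesday months: April, July, September, December → 4.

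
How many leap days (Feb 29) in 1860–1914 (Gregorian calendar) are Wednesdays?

Leap years in 1860–1914: 13 of them.
Feb 29 weekday advances by 5 (mod 7) from one leap year to the next four years later (or differs when a century non-leap intervenes).
Leap-day weekdays: 1860:Wed✓ 1864:Mon 1868:Sat 1872:Thu 1876:Tue 1880:Sun 1884:Fri 1888:Wed✓ 1892:Mon 1896:Sat 1904:Mon 1908:Sat 1912:Thu
Wednesday: 1860, 1888 → 2.

2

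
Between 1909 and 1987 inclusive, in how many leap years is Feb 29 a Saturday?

2

Leap years in 1909–1987: 19 of them.
Feb 29 weekday advances by 5 (mod 7) from one leap year to the next four years later (or differs when a century non-leap intervenes).
Leap-day weekdays: 1912:Thu 1916:Tue 1920:Sun 1924:Fri 1928:Wed 1932:Mon 1936:Sat✓ 1940:Thu 1944:Tue 1948:Sun 1952:Fri 1956:Wed 1960:Mon 1964:Sat✓ 1968:Thu 1972:Tue 1976:Sun 1980:Fri 1984:Wed
Saturday: 1936, 1964 → 2.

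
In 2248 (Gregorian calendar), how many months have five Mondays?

A month of length L has five Mondays iff its first Monday is on day ≤ L−28 (so day 1–3 in a 31-day month, 1–2 in a 30-day month, day 1 in a leap February).
Checking each month of 2248: Jan starts Sat (31d) ✓; Feb starts Tue (29d); Mar starts Wed (31d); Apr starts Sat (30d); May starts Mon (31d) ✓; Jun starts Thu (30d); Jul starts Sat (31d) ✓; Aug starts Tue (31d); Sep starts Fri (30d); Oct starts Sun (31d) ✓; Nov starts Wed (30d); Dec starts Fri (31d).
Five-Monday months: January, May, July, October → 4.

4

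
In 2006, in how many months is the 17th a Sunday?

2

Check the 17th of each month of 2006: Jan 17: Tue, Feb 17: Fri, Mar 17: Fri, Apr 17: Mon, May 17: Wed, Jun 17: Sat, Jul 17: Mon, Aug 17: Thu, Sep 17: Sun, Oct 17: Tue, Nov 17: Fri, Dec 17: Sun.
Sunday occurs in September, December — 2 months.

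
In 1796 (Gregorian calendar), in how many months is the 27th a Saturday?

2

Check the 27th of each month of 1796: Jan 27: Wed, Feb 27: Sat, Mar 27: Sun, Apr 27: Wed, May 27: Fri, Jun 27: Mon, Jul 27: Wed, Aug 27: Sat, Sep 27: Tue, Oct 27: Thu, Nov 27: Sun, Dec 27: Tue.
Saturday occurs in February, August — 2 months.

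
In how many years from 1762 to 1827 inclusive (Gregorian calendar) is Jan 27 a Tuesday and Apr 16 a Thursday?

Check each year's weekday for Jan 27 and Apr 16:
  1762: Wed/Fri  1763: Thu/Sat  1764: Fri/Mon  1765: Sun/Tue  1766: Mon/Wed  1767: Tue/Thu ✓  1768: Wed/Sat  1769: Fri/Sun  1770: Sat/Mon  1771: Sun/Tue  1772: Mon/Thu  1773: Wed/Fri  1774: Thu/Sat  1775: Fri/Sun  …(38 more)…  1814: Thu/Sat  1815: Fri/Sun  1816: Sat/Tue  1817: Mon/Wed  1818: Tue/Thu ✓  1819: Wed/Fri  1820: Thu/Sun  1821: Sat/Mon  1822: Sun/Tue  1823: Mon/Wed  1824: Tue/Fri  1825: Thu/Sat  1826: Fri/Sun  1827: Sat/Mon
Both conditions hold in: 1767, 1778, 1789, 1795, 1801, 1807, 1818 — 7.

7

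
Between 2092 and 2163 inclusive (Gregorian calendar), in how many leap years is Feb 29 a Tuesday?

Leap years in 2092–2163: 17 of them.
Feb 29 weekday advances by 5 (mod 7) from one leap year to the next four years later (or differs when a century non-leap intervenes).
Leap-day weekdays: 2092:Fri 2096:Wed 2104:Fri 2108:Wed 2112:Mon 2116:Sat 2120:Thu 2124:Tue✓ 2128:Sun 2132:Fri 2136:Wed 2140:Mon 2144:Sat 2148:Thu 2152:Tue✓ 2156:Sun 2160:Fri
Tuesday: 2124, 2152 → 2.

2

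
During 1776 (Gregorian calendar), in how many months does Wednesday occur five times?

A month of length L has five Wednesdays iff its first Wednesday is on day ≤ L−28 (so day 1–3 in a 31-day month, 1–2 in a 30-day month, day 1 in a leap February).
Checking each month of 1776: Jan starts Mon (31d) ✓; Feb starts Thu (29d); Mar starts Fri (31d); Apr starts Mon (30d); May starts Wed (31d) ✓; Jun starts Sat (30d); Jul starts Mon (31d) ✓; Aug starts Thu (31d); Sep starts Sun (30d); Oct starts Tue (31d) ✓; Nov starts Fri (30d); Dec starts Sun (31d).
Five-Wednesday months: January, May, July, October → 4.

4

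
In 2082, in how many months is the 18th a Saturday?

2

Check the 18th of each month of 2082: Jan 18: Sun, Feb 18: Wed, Mar 18: Wed, Apr 18: Sat, May 18: Mon, Jun 18: Thu, Jul 18: Sat, Aug 18: Tue, Sep 18: Fri, Oct 18: Sun, Nov 18: Wed, Dec 18: Fri.
Saturday occurs in April, July — 2 months.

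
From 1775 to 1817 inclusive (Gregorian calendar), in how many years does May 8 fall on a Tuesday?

Track May 8's weekday year by year (advancing +1, or +2 across a Feb 29):
  1775: Mon  1776: Wed (+2)  1777: Thu (+1)  1778: Fri (+1)  1779: Sat (+1)
  1780: Mon (+2)  1781: Tue (+1) ✓  1782: Wed (+1)  1783: Thu (+1)  1784: Sat (+2)
  1785: Sun (+1)  1786: Mon (+1)  1787: Tue (+1) ✓  1788: Thu (+2)  … (15 more years) …
  1804: Tue (+2) ✓  1805: Wed (+1)  1806: Thu (+1)  1807: Fri (+1)  1808: Sun (+2)
  1809: Mon (+1)  1810: Tue (+1) ✓  1811: Wed (+1)  1812: Fri (+2)  1813: Sat (+1)
  1814: Sun (+1)  1815: Mon (+1)  1816: Wed (+2)  1817: Thu (+1)
Tuesday years: 1781, 1787, 1792, 1798, 1804, 1810 — 6 in total.

6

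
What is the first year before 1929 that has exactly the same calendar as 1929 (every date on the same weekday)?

Two years share a calendar iff Jan 1 falls on the same weekday and both are leap or both are common. 1929: Jan 1 is Tuesday, common year.
1928: Jan 1 Sunday, leap
1927: Jan 1 Saturday, common
1926: Jan 1 Friday, common
1925: Jan 1 Thursday, common
1924: Jan 1 Tuesday, leap
1923: Jan 1 Monday, common
1922: Jan 1 Sunday, common
1921: Jan 1 Saturday, common
1920: Jan 1 Thursday, leap
1919: Jan 1 Wednesday, common
1918: Jan 1 Tuesday, common
1918 matches on both conditions.

1918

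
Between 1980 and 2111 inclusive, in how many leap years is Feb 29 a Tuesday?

4

Leap years in 1980–2111: 32 of them.
Feb 29 weekday advances by 5 (mod 7) from one leap year to the next four years later (or differs when a century non-leap intervenes).
Leap-day weekdays: 1980:Fri 1984:Wed 1988:Mon 1992:Sat 1996:Thu 2000:Tue✓ 2004:Sun 2008:Fri 2012:Wed 2016:Mon 2020:Sat 2024:Thu 2028:Tue✓ …(6 more)… 2056:Tue✓ 2060:Sun 2064:Fri 2068:Wed 2072:Mon 2076:Sat 2080:Thu 2084:Tue✓ 2088:Sun 2092:Fri 2096:Wed 2104:Fri 2108:Wed
Tuesday: 2000, 2028, 2056, 2084 → 4.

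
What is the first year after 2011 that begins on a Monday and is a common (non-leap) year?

2018

Jan 1 advances by 2 weekdays after a leap year and by 1 after a common year.
2011: Jan 1 is Saturday.
2012: Sunday (leap)
2013: Tuesday
2014: Wednesday
2015: Thursday
2016: Friday (leap)
2017: Sunday
2018: Monday
2018 begins on a Monday and is a common year.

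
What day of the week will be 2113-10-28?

Saturday

January 1, 2113 is a Sunday.
October 28 is day 301 of the year, i.e. 300 days after Jan 1.
300 mod 7 = 6, so advance 6 weekdays from Sunday: Saturday.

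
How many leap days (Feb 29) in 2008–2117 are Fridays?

Leap years in 2008–2117: 27 of them.
Feb 29 weekday advances by 5 (mod 7) from one leap year to the next four years later (or differs when a century non-leap intervenes).
Leap-day weekdays: 2008:Fri✓ 2012:Wed 2016:Mon 2020:Sat 2024:Thu 2028:Tue 2032:Sun 2036:Fri✓ 2040:Wed 2044:Mon 2048:Sat 2052:Thu 2056:Tue 2060:Sun 2064:Fri✓ 2068:Wed 2072:Mon 2076:Sat 2080:Thu 2084:Tue 2088:Sun 2092:Fri✓ 2096:Wed 2104:Fri✓ 2108:Wed 2112:Mon 2116:Sat
Friday: 2008, 2036, 2064, 2092, 2104 → 5.

5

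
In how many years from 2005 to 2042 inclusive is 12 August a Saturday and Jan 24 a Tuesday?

4

Check each year's weekday for 12 August and Jan 24:
  2005: Fri/Mon  2006: Sat/Tue ✓  2007: Sun/Wed  2008: Tue/Thu  2009: Wed/Sat  2010: Thu/Sun  2011: Fri/Mon  2012: Sun/Tue  2013: Mon/Thu  2014: Tue/Fri  2015: Wed/Sat  2016: Fri/Sun  2017: Sat/Tue ✓  2018: Sun/Wed  …(10 more)…  2029: Sun/Wed  2030: Mon/Thu  2031: Tue/Fri  2032: Thu/Sat  2033: Fri/Mon  2034: Sat/Tue ✓  2035: Sun/Wed  2036: Tue/Thu  2037: Wed/Sat  2038: Thu/Sun  2039: Fri/Mon  2040: Sun/Tue  2041: Mon/Thu  2042: Tue/Fri
Both conditions hold in: 2006, 2017, 2023, 2034 — 4.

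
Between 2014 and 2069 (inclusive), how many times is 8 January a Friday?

Track 8 January's weekday year by year (advancing +1, or +2 across a Feb 29):
  2014: Wed  2015: Thu (+1)  2016: Fri (+1) ✓  2017: Sun (+2)  2018: Mon (+1)
  2019: Tue (+1)  2020: Wed (+1)  2021: Fri (+2) ✓  2022: Sat (+1)  2023: Sun (+1)
  2024: Mon (+1)  2025: Wed (+2)  2026: Thu (+1)  2027: Fri (+1) ✓  … (28 more years) …
  2056: Sat (+1)  2057: Mon (+2)  2058: Tue (+1)  2059: Wed (+1)  2060: Thu (+1)
  2061: Sat (+2)  2062: Sun (+1)  2063: Mon (+1)  2064: Tue (+1)  2065: Thu (+2)
  2066: Fri (+1) ✓  2067: Sat (+1)  2068: Sun (+1)  2069: Tue (+2)
Friday years: 2016, 2021, 2027, 2038, 2044, 2049, 2055, 2066 — 8 in total.

8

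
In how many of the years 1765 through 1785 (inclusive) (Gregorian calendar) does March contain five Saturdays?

March has 31 days; it has five Saturdays when Saturday falls among the first (month-length − 28) days — i.e. when March 1 is one of Saturday/Friday/Thursday.
March 1 by year: 1765:Fri✓ 1766:Sat✓ 1767:Sun 1768:Tue 1769:Wed 1770:Thu✓ 1771:Fri✓ 1772:Sun 1773:Mon 1774:Tue 1775:Wed 1776:Fri✓ 1777:Sat✓ 1778:Sun 1779:Mon 1780:Wed 1781:Thu✓ 1782:Fri✓ 1783:Sat✓ 1784:Mon 1785:Tue
Years with five Saturdays: 1765, 1766, 1770, 1771, 1776, 1777, 1781, 1782, 1783 → 9.

9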